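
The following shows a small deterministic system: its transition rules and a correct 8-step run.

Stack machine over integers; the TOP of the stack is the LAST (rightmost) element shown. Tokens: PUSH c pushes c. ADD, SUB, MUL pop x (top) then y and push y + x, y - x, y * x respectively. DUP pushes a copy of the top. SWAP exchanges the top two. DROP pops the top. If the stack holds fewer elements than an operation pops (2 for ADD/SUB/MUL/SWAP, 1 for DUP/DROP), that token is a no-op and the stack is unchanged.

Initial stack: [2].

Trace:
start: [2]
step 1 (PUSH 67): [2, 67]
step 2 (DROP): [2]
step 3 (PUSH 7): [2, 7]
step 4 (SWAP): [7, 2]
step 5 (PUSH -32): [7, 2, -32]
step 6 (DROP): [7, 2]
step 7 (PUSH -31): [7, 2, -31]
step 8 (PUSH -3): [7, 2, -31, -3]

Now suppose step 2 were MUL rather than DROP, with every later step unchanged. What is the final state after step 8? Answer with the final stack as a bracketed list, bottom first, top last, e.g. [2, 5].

[7, 134, -31, -3]

(re-executing from step 2 with the substitution; state before step 2: [2, 67])
step 2 (MUL): [134]
step 3 (PUSH 7): [134, 7]
step 4 (SWAP): [7, 134]
step 5 (PUSH -32): [7, 134, -32]
step 6 (DROP): [7, 134]
step 7 (PUSH -31): [7, 134, -31]
step 8 (PUSH -3): [7, 134, -31, -3]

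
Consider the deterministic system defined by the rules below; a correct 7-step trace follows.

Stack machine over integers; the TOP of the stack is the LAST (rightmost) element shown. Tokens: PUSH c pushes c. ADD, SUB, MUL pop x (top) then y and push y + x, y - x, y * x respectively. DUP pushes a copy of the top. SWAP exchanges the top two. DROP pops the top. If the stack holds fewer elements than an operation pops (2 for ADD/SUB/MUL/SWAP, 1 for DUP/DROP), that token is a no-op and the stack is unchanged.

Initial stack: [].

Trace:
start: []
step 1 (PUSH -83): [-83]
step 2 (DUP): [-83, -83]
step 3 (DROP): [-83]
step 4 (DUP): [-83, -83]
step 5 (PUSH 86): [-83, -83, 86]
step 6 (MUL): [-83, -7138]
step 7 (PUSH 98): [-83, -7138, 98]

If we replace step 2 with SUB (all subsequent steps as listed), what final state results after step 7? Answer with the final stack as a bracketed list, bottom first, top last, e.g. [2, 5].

[86, 98]

(re-executing from step 2 with the substitution; state before step 2: [-83])
step 2 (SUB): [-83]
step 3 (DROP): []
step 4 (DUP): []
step 5 (PUSH 86): [86]
step 6 (MUL): [86]
step 7 (PUSH 98): [86, 98]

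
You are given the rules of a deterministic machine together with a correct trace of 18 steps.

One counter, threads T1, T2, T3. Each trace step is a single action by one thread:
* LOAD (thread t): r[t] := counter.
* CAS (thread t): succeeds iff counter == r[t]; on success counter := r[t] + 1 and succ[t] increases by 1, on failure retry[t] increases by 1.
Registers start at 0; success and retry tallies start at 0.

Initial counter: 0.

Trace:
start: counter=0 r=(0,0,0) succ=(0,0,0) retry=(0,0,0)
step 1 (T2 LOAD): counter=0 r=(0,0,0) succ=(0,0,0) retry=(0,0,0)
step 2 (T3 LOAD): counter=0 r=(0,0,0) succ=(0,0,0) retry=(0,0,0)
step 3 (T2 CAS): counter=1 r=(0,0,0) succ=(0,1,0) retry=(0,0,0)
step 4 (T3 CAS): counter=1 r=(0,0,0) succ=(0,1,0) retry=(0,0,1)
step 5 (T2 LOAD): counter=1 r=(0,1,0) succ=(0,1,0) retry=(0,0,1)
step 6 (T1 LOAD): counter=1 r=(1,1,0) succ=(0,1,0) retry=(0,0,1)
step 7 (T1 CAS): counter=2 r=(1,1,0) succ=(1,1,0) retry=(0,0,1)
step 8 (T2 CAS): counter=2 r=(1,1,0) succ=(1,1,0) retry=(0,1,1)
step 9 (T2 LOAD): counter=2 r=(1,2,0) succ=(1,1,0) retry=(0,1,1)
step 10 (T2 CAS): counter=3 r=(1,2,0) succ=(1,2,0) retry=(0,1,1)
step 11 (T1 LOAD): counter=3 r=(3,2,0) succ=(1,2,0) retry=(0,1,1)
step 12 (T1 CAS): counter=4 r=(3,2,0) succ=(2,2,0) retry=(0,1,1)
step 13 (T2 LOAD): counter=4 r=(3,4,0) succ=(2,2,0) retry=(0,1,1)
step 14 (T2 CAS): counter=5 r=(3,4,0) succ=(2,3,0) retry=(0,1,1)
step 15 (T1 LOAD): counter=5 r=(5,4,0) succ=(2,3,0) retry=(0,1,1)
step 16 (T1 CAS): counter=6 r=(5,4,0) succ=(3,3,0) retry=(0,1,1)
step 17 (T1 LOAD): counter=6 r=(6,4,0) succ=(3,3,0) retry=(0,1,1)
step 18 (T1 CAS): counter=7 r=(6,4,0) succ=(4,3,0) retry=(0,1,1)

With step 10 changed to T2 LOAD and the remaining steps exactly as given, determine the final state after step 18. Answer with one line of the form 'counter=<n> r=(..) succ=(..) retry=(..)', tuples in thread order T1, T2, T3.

(re-executing from step 10 with the substitution; state before step 10: counter=2 r=(1,2,0) succ=(1,1,0) retry=(0,1,1))
step 10 (T2 LOAD): counter=2 r=(1,2,0) succ=(1,1,0) retry=(0,1,1)
step 11 (T1 LOAD): counter=2 r=(2,2,0) succ=(1,1,0) retry=(0,1,1)
step 12 (T1 CAS): counter=3 r=(2,2,0) succ=(2,1,0) retry=(0,1,1)
step 13 (T2 LOAD): counter=3 r=(2,3,0) succ=(2,1,0) retry=(0,1,1)
step 14 (T2 CAS): counter=4 r=(2,3,0) succ=(2,2,0) retry=(0,1,1)
step 15 (T1 LOAD): counter=4 r=(4,3,0) succ=(2,2,0) retry=(0,1,1)
step 16 (T1 CAS): counter=5 r=(4,3,0) succ=(3,2,0) retry=(0,1,1)
step 17 (T1 LOAD): counter=5 r=(5,3,0) succ=(3,2,0) retry=(0,1,1)
step 18 (T1 CAS): counter=6 r=(5,3,0) succ=(4,2,0) retry=(0,1,1)

counter=6 r=(5,3,0) succ=(4,2,0) retry=(0,1,1)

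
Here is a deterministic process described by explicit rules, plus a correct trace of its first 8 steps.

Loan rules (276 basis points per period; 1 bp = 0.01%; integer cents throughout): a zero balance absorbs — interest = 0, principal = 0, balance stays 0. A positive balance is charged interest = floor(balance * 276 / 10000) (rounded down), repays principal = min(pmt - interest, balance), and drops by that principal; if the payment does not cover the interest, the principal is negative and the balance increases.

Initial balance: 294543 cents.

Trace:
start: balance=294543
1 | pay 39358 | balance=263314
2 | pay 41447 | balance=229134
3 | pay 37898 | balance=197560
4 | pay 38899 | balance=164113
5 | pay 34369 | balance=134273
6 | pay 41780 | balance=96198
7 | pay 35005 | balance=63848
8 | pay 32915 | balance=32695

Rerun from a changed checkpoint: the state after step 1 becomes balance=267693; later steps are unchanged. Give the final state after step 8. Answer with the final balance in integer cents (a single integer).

37993

state after step 1 := balance=267693
2 | pay 41447 | balance=233634
3 | pay 37898 | balance=202184
4 | pay 38899 | balance=168865
5 | pay 34369 | balance=139156
6 | pay 41780 | balance=101216
7 | pay 35005 | balance=69004
8 | pay 32915 | balance=37993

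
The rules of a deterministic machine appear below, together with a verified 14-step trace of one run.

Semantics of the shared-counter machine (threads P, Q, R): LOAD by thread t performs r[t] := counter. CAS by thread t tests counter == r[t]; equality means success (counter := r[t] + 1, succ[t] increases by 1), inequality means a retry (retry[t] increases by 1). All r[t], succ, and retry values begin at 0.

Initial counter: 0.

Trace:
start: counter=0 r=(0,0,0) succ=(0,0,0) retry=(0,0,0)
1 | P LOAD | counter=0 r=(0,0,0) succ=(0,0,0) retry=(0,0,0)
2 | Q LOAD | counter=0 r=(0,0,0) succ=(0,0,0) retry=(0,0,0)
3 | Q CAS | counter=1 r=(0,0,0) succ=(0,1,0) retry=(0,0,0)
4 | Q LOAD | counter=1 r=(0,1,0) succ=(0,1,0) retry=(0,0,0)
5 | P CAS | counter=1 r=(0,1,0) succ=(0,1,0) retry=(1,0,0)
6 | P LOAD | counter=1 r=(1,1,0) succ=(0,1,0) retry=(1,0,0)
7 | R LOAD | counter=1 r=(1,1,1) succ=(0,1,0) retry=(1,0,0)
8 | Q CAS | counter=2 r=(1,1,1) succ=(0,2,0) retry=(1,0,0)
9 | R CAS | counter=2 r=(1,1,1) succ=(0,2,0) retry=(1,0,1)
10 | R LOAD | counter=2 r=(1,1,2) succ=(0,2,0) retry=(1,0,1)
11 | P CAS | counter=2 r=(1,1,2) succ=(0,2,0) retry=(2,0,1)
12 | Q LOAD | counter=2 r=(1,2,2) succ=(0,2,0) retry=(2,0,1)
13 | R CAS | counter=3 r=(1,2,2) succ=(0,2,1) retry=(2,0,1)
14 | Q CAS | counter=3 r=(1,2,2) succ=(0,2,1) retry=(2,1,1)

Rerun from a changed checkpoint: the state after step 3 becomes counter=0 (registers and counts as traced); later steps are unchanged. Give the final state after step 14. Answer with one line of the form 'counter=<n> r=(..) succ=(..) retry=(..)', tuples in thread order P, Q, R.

state after step 3 := counter=0 r=(0,0,0) succ=(0,1,0) retry=(0,0,0)
4 | Q LOAD | counter=0 r=(0,0,0) succ=(0,1,0) retry=(0,0,0)
5 | P CAS | counter=1 r=(0,0,0) succ=(1,1,0) retry=(0,0,0)
6 | P LOAD | counter=1 r=(1,0,0) succ=(1,1,0) retry=(0,0,0)
7 | R LOAD | counter=1 r=(1,0,1) succ=(1,1,0) retry=(0,0,0)
8 | Q CAS | counter=1 r=(1,0,1) succ=(1,1,0) retry=(0,1,0)
9 | R CAS | counter=2 r=(1,0,1) succ=(1,1,1) retry=(0,1,0)
10 | R LOAD | counter=2 r=(1,0,2) succ=(1,1,1) retry=(0,1,0)
11 | P CAS | counter=2 r=(1,0,2) succ=(1,1,1) retry=(1,1,0)
12 | Q LOAD | counter=2 r=(1,2,2) succ=(1,1,1) retry=(1,1,0)
13 | R CAS | counter=3 r=(1,2,2) succ=(1,1,2) retry=(1,1,0)
14 | Q CAS | counter=3 r=(1,2,2) succ=(1,1,2) retry=(1,2,0)

counter=3 r=(1,2,2) succ=(1,1,2) retry=(1,2,0)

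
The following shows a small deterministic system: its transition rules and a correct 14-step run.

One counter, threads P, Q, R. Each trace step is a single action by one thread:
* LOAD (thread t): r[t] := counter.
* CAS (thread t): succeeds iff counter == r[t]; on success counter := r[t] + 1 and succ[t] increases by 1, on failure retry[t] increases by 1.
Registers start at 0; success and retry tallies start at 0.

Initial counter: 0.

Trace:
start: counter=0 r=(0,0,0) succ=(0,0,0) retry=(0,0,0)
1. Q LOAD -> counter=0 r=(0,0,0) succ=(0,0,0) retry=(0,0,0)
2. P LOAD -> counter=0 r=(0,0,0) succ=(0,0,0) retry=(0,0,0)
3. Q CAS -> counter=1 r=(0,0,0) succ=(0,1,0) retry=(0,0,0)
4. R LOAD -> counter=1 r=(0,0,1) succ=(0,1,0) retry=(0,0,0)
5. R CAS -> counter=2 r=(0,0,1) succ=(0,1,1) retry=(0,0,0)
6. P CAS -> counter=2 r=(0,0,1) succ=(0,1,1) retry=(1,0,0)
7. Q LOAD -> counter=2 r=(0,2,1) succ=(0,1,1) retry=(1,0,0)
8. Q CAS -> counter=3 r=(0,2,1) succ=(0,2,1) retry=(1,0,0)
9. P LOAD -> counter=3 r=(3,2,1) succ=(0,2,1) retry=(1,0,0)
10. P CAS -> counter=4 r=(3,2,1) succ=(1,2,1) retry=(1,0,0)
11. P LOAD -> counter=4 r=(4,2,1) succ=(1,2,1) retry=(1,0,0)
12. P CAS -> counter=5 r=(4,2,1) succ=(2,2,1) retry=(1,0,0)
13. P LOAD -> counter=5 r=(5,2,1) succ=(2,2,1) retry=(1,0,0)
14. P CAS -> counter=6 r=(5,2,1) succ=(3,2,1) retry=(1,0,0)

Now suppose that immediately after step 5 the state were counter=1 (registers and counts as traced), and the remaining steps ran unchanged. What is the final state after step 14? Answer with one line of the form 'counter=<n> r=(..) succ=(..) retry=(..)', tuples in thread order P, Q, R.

counter=5 r=(4,1,1) succ=(3,2,1) retry=(1,0,0)

state after step 5 := counter=1 r=(0,0,1) succ=(0,1,1) retry=(0,0,0)
6. P CAS -> counter=1 r=(0,0,1) succ=(0,1,1) retry=(1,0,0)
7. Q LOAD -> counter=1 r=(0,1,1) succ=(0,1,1) retry=(1,0,0)
8. Q CAS -> counter=2 r=(0,1,1) succ=(0,2,1) retry=(1,0,0)
9. P LOAD -> counter=2 r=(2,1,1) succ=(0,2,1) retry=(1,0,0)
10. P CAS -> counter=3 r=(2,1,1) succ=(1,2,1) retry=(1,0,0)
11. P LOAD -> counter=3 r=(3,1,1) succ=(1,2,1) retry=(1,0,0)
12. P CAS -> counter=4 r=(3,1,1) succ=(2,2,1) retry=(1,0,0)
13. P LOAD -> counter=4 r=(4,1,1) succ=(2,2,1) retry=(1,0,0)
14. P CAS -> counter=5 r=(4,1,1) succ=(3,2,1) retry=(1,0,0)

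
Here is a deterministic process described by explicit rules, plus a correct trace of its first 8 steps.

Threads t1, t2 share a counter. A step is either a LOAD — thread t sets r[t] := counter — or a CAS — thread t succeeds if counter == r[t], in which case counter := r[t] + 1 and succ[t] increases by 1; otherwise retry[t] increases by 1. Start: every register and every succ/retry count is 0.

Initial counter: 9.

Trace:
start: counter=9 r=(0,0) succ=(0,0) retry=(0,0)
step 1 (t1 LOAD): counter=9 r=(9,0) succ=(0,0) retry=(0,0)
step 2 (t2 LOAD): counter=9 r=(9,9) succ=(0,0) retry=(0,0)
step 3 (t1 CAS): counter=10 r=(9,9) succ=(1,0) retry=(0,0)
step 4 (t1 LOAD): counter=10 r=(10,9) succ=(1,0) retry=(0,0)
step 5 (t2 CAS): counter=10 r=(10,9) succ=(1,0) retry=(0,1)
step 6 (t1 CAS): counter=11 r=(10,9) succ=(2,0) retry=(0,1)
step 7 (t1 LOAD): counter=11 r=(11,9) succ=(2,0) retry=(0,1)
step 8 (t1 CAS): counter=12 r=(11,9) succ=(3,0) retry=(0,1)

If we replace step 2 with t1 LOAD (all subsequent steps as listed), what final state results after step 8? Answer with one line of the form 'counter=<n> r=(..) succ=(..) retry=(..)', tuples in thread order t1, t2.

counter=12 r=(11,0) succ=(3,0) retry=(0,1)

(re-executing from step 2 with the substitution; state before step 2: counter=9 r=(9,0) succ=(0,0) retry=(0,0))
step 2 (t1 LOAD): counter=9 r=(9,0) succ=(0,0) retry=(0,0)
step 3 (t1 CAS): counter=10 r=(9,0) succ=(1,0) retry=(0,0)
step 4 (t1 LOAD): counter=10 r=(10,0) succ=(1,0) retry=(0,0)
step 5 (t2 CAS): counter=10 r=(10,0) succ=(1,0) retry=(0,1)
step 6 (t1 CAS): counter=11 r=(10,0) succ=(2,0) retry=(0,1)
step 7 (t1 LOAD): counter=11 r=(11,0) succ=(2,0) retry=(0,1)
step 8 (t1 CAS): counter=12 r=(11,0) succ=(3,0) retry=(0,1)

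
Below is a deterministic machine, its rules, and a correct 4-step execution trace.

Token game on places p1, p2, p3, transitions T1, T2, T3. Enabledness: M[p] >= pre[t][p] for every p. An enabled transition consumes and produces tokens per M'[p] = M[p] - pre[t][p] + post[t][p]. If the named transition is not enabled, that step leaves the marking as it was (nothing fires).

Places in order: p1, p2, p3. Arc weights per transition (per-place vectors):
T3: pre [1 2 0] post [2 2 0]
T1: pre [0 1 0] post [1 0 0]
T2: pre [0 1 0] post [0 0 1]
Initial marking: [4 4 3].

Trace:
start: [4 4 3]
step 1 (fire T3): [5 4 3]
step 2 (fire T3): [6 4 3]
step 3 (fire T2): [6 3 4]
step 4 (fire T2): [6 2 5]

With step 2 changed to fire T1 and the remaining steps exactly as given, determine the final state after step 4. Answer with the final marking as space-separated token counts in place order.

6 1 5

(re-executing from step 2 with the substitution; state before step 2: [5 4 3])
step 2 (fire T1): [6 3 3]
step 3 (fire T2): [6 2 4]
step 4 (fire T2): [6 1 5]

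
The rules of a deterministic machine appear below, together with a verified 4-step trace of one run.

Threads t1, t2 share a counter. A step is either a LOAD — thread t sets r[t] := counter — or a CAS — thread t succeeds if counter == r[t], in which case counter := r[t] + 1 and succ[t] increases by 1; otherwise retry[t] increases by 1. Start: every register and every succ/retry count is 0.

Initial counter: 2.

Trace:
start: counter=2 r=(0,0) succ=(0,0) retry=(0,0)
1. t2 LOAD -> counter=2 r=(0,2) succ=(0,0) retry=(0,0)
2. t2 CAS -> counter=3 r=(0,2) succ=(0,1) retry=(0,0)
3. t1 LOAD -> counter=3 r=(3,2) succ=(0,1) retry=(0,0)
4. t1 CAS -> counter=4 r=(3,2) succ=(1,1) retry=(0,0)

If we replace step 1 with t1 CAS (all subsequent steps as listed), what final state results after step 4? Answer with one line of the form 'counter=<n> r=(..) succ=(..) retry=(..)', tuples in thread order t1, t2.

(re-executing from step 1 with the substitution; state before step 1: counter=2 r=(0,0) succ=(0,0) retry=(0,0))
1. t1 CAS -> counter=2 r=(0,0) succ=(0,0) retry=(1,0)
2. t2 CAS -> counter=2 r=(0,0) succ=(0,0) retry=(1,1)
3. t1 LOAD -> counter=2 r=(2,0) succ=(0,0) retry=(1,1)
4. t1 CAS -> counter=3 r=(2,0) succ=(1,0) retry=(1,1)

counter=3 r=(2,0) succ=(1,0) retry=(1,1)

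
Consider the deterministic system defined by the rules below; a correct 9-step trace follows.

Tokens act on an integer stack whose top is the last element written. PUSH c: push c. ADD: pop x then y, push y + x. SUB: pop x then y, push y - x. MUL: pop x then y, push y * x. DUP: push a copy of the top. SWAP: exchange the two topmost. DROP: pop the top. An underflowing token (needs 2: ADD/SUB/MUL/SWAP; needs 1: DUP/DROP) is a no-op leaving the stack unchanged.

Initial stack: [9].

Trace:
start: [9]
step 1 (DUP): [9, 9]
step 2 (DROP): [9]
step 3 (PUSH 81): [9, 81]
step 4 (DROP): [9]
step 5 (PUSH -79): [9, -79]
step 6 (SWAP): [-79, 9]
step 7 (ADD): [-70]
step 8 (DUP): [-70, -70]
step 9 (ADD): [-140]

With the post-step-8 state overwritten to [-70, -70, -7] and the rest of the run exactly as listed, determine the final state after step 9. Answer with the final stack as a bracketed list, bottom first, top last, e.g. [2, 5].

[-70, -77]

state after step 8 := [-70, -70, -7]
step 9 (ADD): [-70, -77]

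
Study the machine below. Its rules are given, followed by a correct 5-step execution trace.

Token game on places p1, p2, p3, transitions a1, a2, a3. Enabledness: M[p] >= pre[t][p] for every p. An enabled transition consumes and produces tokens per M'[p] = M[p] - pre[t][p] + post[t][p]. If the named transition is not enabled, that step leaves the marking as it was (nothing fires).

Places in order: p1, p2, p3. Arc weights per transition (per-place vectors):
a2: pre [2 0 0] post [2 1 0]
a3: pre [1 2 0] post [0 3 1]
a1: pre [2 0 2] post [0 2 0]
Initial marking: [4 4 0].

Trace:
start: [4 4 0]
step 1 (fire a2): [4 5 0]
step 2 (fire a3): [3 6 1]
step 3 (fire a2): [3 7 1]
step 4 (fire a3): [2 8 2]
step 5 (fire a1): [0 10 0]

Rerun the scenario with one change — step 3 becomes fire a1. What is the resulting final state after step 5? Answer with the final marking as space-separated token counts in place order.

(re-executing from step 3 with the substitution; state before step 3: [3 6 1])
step 3 (fire a1): [3 6 1]
step 4 (fire a3): [2 7 2]
step 5 (fire a1): [0 9 0]

0 9 0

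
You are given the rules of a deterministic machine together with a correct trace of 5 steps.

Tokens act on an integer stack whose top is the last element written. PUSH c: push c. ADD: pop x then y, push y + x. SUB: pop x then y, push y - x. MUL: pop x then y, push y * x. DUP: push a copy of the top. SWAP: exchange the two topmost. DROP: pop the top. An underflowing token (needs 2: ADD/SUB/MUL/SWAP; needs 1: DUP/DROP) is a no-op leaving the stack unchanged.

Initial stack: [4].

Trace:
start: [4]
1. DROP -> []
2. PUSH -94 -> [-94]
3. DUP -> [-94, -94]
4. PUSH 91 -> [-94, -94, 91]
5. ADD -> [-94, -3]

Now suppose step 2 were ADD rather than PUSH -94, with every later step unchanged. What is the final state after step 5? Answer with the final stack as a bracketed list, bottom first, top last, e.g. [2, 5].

[91]

(re-executing from step 2 with the substitution; state before step 2: [])
2. ADD -> []
3. DUP -> []
4. PUSH 91 -> [91]
5. ADD -> [91]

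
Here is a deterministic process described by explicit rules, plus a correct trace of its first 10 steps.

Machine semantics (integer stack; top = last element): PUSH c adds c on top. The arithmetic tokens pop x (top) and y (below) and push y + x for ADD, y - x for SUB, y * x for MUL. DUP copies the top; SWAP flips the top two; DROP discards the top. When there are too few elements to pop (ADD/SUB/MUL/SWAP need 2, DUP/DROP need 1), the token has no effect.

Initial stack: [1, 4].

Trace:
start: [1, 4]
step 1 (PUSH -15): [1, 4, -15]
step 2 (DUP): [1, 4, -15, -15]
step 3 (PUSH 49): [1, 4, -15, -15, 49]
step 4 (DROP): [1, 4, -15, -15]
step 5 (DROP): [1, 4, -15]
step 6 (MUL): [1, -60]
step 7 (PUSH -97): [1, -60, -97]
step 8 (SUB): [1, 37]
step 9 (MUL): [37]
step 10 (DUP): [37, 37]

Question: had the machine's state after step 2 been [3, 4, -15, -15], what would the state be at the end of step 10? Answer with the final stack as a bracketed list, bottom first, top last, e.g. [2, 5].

state after step 2 := [3, 4, -15, -15]
step 3 (PUSH 49): [3, 4, -15, -15, 49]
step 4 (DROP): [3, 4, -15, -15]
step 5 (DROP): [3, 4, -15]
step 6 (MUL): [3, -60]
step 7 (PUSH -97): [3, -60, -97]
step 8 (SUB): [3, 37]
step 9 (MUL): [111]
step 10 (DUP): [111, 111]

[111, 111]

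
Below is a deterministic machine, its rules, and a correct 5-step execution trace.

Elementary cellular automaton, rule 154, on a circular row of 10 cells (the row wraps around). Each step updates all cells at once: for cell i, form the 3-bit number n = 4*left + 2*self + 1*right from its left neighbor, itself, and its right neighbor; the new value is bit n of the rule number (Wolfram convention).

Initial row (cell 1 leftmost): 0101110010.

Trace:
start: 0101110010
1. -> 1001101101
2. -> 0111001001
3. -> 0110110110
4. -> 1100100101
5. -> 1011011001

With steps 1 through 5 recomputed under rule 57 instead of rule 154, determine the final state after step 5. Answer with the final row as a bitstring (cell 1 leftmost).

1001010100

(re-executing steps 1..5 under rule 57; state before step 1: 0101110010)
1. -> 0011001001
2. -> 1010100100
3. -> 0101010010
4. -> 0010101001
5. -> 1001010100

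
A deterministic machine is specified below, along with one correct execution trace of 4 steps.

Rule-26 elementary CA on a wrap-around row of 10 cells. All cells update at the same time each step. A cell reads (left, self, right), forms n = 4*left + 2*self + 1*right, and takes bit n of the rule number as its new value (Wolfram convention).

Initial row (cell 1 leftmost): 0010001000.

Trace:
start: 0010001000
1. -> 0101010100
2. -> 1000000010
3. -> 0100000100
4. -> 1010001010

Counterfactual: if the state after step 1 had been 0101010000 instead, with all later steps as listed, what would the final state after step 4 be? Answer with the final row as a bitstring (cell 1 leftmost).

0010100000

state after step 1 := 0101010000
2. -> 1000001000
3. -> 0100010101
4. -> 0010100000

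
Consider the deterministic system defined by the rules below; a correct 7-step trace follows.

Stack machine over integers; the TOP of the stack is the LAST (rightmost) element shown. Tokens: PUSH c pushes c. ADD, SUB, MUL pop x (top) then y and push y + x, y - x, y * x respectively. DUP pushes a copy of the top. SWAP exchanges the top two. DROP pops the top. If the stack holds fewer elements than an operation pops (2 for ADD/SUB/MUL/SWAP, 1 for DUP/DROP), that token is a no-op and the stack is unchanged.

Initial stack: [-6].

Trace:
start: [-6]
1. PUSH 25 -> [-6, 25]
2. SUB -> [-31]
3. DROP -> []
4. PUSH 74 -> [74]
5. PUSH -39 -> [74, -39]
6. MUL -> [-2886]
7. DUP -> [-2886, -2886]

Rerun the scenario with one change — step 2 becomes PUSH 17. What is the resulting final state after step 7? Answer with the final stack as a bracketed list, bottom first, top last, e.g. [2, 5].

(re-executing from step 2 with the substitution; state before step 2: [-6, 25])
2. PUSH 17 -> [-6, 25, 17]
3. DROP -> [-6, 25]
4. PUSH 74 -> [-6, 25, 74]
5. PUSH -39 -> [-6, 25, 74, -39]
6. MUL -> [-6, 25, -2886]
7. DUP -> [-6, 25, -2886, -2886]

[-6, 25, -2886, -2886]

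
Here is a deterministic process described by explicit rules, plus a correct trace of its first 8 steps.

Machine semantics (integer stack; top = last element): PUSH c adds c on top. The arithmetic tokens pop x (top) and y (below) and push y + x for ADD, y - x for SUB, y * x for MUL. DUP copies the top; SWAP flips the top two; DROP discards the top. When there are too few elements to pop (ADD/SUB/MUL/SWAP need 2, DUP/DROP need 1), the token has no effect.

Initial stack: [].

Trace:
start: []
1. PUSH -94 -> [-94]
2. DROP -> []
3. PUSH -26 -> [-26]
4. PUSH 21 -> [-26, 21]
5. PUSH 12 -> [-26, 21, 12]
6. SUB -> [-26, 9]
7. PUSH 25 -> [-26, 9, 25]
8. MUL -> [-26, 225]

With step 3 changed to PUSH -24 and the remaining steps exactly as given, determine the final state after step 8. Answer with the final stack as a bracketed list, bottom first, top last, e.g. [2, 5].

(re-executing from step 3 with the substitution; state before step 3: [])
3. PUSH -24 -> [-24]
4. PUSH 21 -> [-24, 21]
5. PUSH 12 -> [-24, 21, 12]
6. SUB -> [-24, 9]
7. PUSH 25 -> [-24, 9, 25]
8. MUL -> [-24, 225]

[-24, 225]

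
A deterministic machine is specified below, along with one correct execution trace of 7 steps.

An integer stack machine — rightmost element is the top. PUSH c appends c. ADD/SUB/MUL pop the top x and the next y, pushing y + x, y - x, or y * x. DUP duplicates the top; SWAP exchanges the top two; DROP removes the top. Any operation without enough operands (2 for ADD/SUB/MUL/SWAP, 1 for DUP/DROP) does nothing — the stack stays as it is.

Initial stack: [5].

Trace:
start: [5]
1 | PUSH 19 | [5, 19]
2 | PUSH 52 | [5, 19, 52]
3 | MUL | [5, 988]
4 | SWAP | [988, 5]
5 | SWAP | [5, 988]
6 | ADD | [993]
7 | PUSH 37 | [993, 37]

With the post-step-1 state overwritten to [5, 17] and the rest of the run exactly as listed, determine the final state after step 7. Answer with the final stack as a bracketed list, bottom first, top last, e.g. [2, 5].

state after step 1 := [5, 17]
2 | PUSH 52 | [5, 17, 52]
3 | MUL | [5, 884]
4 | SWAP | [884, 5]
5 | SWAP | [5, 884]
6 | ADD | [889]
7 | PUSH 37 | [889, 37]

[889, 37]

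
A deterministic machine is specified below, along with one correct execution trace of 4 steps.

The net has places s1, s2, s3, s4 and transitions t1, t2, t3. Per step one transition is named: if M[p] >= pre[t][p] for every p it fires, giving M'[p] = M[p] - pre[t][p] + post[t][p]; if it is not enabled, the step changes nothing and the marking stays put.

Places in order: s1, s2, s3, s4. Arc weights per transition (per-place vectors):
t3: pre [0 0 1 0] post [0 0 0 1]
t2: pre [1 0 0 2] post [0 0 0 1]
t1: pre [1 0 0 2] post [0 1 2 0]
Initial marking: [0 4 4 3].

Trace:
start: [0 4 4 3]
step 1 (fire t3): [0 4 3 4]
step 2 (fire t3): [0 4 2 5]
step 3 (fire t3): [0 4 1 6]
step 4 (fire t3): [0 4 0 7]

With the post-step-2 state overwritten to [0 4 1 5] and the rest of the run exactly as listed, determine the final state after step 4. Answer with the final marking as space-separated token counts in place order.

0 4 0 6

state after step 2 := [0 4 1 5]
step 3 (fire t3): [0 4 0 6]
step 4 (fire t3): [0 4 0 6]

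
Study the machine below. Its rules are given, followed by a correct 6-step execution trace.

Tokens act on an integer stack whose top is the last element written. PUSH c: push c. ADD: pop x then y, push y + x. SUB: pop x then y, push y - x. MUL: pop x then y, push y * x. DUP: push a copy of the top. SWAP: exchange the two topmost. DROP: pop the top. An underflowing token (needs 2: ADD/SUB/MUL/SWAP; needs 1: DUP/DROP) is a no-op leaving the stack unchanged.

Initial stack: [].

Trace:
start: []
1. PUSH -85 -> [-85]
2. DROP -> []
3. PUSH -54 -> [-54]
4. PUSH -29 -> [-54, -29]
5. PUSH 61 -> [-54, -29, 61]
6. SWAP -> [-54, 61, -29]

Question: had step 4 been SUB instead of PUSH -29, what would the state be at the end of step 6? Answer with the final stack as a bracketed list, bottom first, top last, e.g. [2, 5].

(re-executing from step 4 with the substitution; state before step 4: [-54])
4. SUB -> [-54]
5. PUSH 61 -> [-54, 61]
6. SWAP -> [61, -54]

[61, -54]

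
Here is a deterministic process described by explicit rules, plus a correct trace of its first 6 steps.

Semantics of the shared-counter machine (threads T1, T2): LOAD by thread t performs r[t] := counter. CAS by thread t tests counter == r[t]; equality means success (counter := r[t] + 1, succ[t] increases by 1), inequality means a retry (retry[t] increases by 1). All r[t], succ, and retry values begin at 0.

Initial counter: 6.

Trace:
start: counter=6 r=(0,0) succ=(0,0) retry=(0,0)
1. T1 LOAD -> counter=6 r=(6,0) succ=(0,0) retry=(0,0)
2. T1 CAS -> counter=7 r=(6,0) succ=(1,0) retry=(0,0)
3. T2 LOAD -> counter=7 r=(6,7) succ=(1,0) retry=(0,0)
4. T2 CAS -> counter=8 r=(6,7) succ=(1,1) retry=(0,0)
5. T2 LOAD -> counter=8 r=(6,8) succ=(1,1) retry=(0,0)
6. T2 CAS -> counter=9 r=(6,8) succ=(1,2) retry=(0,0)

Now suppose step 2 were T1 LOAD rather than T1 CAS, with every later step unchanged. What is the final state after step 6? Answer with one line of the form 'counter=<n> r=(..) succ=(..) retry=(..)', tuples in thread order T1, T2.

counter=8 r=(6,7) succ=(0,2) retry=(0,0)

(re-executing from step 2 with the substitution; state before step 2: counter=6 r=(6,0) succ=(0,0) retry=(0,0))
2. T1 LOAD -> counter=6 r=(6,0) succ=(0,0) retry=(0,0)
3. T2 LOAD -> counter=6 r=(6,6) succ=(0,0) retry=(0,0)
4. T2 CAS -> counter=7 r=(6,6) succ=(0,1) retry=(0,0)
5. T2 LOAD -> counter=7 r=(6,7) succ=(0,1) retry=(0,0)
6. T2 CAS -> counter=8 r=(6,7) succ=(0,2) retry=(0,0)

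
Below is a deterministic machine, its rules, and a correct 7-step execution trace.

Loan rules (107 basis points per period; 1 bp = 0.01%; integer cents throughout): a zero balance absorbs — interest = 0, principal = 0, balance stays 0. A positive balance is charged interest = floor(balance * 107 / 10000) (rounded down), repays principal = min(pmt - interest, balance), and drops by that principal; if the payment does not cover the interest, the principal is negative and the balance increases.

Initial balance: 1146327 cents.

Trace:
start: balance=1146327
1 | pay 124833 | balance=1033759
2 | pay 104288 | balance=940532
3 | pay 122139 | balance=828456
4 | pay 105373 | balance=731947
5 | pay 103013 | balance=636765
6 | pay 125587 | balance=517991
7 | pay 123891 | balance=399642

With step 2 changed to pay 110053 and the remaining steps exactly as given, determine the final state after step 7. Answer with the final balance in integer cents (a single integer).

(re-executing from step 2 with the substitution; state before step 2: balance=1033759)
2 | pay 110053 | balance=934767
3 | pay 122139 | balance=822630
4 | pay 105373 | balance=726059
5 | pay 103013 | balance=630814
6 | pay 125587 | balance=511976
7 | pay 123891 | balance=393563

393563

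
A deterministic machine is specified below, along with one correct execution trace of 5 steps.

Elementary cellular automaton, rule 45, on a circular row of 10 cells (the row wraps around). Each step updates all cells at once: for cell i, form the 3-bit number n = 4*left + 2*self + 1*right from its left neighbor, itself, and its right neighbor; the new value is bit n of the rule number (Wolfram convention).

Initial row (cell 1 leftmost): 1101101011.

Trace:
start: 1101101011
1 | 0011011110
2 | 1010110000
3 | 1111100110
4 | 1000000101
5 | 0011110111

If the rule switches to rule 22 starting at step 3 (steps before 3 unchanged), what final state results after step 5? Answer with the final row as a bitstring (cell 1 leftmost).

0100000001

(re-executing steps 3..5 under rule 22; state before step 3: 1010110000)
3 | 1010001001
4 | 0011011110
5 | 0100000001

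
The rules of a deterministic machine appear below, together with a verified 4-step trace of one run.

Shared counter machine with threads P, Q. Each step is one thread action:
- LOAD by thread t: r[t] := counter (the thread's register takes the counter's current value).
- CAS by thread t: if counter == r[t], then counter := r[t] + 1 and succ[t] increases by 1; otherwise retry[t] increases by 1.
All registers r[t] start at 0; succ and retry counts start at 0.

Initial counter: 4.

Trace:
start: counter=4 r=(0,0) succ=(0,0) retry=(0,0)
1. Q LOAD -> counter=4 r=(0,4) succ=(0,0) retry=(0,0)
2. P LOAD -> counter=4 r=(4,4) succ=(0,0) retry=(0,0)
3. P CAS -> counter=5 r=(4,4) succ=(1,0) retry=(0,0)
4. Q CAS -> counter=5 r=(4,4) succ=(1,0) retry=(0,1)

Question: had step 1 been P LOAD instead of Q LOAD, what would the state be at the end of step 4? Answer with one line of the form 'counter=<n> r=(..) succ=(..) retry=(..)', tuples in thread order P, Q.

counter=5 r=(4,0) succ=(1,0) retry=(0,1)

(re-executing from step 1 with the substitution; state before step 1: counter=4 r=(0,0) succ=(0,0) retry=(0,0))
1. P LOAD -> counter=4 r=(4,0) succ=(0,0) retry=(0,0)
2. P LOAD -> counter=4 r=(4,0) succ=(0,0) retry=(0,0)
3. P CAS -> counter=5 r=(4,0) succ=(1,0) retry=(0,0)
4. Q CAS -> counter=5 r=(4,0) succ=(1,0) retry=(0,1)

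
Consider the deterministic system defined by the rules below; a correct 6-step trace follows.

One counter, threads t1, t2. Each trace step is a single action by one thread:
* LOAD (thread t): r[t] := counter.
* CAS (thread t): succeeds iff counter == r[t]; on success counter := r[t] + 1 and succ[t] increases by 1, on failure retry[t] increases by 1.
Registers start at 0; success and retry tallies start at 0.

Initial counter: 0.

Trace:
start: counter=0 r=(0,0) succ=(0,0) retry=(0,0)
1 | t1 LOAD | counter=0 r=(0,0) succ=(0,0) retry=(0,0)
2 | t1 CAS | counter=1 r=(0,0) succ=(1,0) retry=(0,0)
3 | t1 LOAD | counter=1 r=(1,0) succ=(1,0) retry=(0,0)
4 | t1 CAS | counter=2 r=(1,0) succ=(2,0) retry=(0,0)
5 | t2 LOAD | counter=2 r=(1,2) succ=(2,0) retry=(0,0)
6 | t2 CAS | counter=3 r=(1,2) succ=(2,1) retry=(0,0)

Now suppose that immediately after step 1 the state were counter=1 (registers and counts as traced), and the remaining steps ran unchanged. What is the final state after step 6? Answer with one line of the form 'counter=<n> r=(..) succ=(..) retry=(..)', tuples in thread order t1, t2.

counter=3 r=(1,2) succ=(1,1) retry=(1,0)

state after step 1 := counter=1 r=(0,0) succ=(0,0) retry=(0,0)
2 | t1 CAS | counter=1 r=(0,0) succ=(0,0) retry=(1,0)
3 | t1 LOAD | counter=1 r=(1,0) succ=(0,0) retry=(1,0)
4 | t1 CAS | counter=2 r=(1,0) succ=(1,0) retry=(1,0)
5 | t2 LOAD | counter=2 r=(1,2) succ=(1,0) retry=(1,0)
6 | t2 CAS | counter=3 r=(1,2) succ=(1,1) retry=(1,0)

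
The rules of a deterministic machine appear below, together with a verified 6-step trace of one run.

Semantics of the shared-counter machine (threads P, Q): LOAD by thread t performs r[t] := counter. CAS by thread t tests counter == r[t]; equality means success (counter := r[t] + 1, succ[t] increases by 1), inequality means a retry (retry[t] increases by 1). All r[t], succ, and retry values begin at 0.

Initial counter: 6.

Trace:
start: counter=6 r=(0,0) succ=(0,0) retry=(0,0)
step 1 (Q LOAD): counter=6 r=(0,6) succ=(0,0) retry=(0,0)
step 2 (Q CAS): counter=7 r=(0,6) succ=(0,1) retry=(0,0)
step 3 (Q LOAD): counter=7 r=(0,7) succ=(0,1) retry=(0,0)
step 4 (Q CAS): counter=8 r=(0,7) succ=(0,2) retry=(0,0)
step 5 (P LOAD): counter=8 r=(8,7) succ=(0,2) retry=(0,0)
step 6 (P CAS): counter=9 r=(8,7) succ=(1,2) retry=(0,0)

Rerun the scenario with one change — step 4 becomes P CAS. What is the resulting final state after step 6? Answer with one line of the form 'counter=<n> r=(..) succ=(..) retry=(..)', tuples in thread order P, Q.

(re-executing from step 4 with the substitution; state before step 4: counter=7 r=(0,7) succ=(0,1) retry=(0,0))
step 4 (P CAS): counter=7 r=(0,7) succ=(0,1) retry=(1,0)
step 5 (P LOAD): counter=7 r=(7,7) succ=(0,1) retry=(1,0)
step 6 (P CAS): counter=8 r=(7,7) succ=(1,1) retry=(1,0)

counter=8 r=(7,7) succ=(1,1) retry=(1,0)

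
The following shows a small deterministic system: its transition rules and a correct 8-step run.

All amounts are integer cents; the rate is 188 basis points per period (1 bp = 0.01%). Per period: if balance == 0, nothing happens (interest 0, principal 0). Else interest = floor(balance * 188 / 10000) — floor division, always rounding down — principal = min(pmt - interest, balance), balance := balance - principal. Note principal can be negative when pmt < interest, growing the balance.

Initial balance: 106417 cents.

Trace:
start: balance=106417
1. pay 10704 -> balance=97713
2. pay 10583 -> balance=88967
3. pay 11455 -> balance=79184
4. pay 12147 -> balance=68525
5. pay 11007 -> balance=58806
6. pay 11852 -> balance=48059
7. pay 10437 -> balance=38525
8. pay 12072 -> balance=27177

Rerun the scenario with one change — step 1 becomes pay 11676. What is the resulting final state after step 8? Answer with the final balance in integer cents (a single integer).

(re-executing from step 1 with the substitution; state before step 1: balance=106417)
1. pay 11676 -> balance=96741
2. pay 10583 -> balance=87976
3. pay 11455 -> balance=78174
4. pay 12147 -> balance=67496
5. pay 11007 -> balance=57757
6. pay 11852 -> balance=46990
7. pay 10437 -> balance=37436
8. pay 12072 -> balance=26067

26067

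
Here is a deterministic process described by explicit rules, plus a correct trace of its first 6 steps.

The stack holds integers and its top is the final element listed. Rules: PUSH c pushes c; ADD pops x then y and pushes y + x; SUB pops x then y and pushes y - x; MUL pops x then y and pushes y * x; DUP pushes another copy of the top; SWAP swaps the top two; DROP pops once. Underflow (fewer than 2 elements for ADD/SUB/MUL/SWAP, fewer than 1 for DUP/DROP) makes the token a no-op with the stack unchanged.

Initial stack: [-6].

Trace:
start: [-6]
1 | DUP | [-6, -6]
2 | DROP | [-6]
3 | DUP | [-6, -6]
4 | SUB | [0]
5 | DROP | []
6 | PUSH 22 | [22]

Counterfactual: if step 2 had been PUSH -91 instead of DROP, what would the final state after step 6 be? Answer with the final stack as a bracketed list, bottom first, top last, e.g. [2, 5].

[-6, -6, 22]

(re-executing from step 2 with the substitution; state before step 2: [-6, -6])
2 | PUSH -91 | [-6, -6, -91]
3 | DUP | [-6, -6, -91, -91]
4 | SUB | [-6, -6, 0]
5 | DROP | [-6, -6]
6 | PUSH 22 | [-6, -6, 22]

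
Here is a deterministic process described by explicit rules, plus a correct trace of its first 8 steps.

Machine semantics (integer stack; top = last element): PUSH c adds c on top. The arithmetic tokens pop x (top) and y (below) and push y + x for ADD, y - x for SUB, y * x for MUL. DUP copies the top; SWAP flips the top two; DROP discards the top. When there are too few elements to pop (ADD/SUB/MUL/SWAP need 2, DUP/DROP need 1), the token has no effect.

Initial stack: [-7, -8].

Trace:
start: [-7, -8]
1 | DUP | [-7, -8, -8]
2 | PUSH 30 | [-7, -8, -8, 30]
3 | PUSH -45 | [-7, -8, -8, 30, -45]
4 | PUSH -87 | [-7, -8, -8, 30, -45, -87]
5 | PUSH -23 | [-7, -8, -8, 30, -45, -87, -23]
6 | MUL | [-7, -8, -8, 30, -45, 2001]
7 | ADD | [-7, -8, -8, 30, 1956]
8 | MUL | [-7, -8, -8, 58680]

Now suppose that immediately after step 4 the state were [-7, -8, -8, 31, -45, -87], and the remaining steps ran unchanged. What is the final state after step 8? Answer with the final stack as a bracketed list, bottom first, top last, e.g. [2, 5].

[-7, -8, -8, 60636]

state after step 4 := [-7, -8, -8, 31, -45, -87]
5 | PUSH -23 | [-7, -8, -8, 31, -45, -87, -23]
6 | MUL | [-7, -8, -8, 31, -45, 2001]
7 | ADD | [-7, -8, -8, 31, 1956]
8 | MUL | [-7, -8, -8, 60636]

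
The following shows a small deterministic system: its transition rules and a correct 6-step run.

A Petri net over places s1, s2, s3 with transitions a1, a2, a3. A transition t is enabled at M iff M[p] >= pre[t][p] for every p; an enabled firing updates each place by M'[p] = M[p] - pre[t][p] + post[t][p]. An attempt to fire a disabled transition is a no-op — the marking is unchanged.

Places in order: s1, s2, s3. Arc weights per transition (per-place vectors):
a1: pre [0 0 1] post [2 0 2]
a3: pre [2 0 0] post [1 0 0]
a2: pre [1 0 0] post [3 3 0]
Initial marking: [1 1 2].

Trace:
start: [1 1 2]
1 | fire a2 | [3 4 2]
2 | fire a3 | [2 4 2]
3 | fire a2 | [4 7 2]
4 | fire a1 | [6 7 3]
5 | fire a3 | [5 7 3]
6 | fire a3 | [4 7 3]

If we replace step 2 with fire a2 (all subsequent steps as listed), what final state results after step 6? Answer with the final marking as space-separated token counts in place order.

(re-executing from step 2 with the substitution; state before step 2: [3 4 2])
2 | fire a2 | [5 7 2]
3 | fire a2 | [7 10 2]
4 | fire a1 | [9 10 3]
5 | fire a3 | [8 10 3]
6 | fire a3 | [7 10 3]

7 10 3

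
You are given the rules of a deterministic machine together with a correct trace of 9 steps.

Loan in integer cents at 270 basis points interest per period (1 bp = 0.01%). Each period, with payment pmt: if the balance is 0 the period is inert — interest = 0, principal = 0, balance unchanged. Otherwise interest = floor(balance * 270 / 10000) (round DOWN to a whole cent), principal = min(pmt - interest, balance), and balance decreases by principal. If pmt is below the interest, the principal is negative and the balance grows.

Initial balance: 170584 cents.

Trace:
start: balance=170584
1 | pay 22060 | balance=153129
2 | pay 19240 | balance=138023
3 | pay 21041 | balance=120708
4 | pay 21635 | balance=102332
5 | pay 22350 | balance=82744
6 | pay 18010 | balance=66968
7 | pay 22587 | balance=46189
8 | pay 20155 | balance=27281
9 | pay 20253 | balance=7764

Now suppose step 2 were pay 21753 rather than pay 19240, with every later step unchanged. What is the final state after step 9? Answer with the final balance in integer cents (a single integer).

(re-executing from step 2 with the substitution; state before step 2: balance=153129)
2 | pay 21753 | balance=135510
3 | pay 21041 | balance=118127
4 | pay 21635 | balance=99681
5 | pay 22350 | balance=80022
6 | pay 18010 | balance=64172
7 | pay 22587 | balance=43317
8 | pay 20155 | balance=24331
9 | pay 20253 | balance=4734

4734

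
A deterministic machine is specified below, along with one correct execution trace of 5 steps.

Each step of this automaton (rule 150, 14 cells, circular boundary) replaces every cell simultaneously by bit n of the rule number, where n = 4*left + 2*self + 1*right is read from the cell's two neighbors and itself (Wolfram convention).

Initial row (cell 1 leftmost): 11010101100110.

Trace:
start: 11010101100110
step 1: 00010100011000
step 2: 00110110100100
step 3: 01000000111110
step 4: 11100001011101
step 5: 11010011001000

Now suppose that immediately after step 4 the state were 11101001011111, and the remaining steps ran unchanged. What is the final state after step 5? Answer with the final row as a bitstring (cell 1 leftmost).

11001111001111

state after step 4 := 11101001011111
step 5: 11001111001111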